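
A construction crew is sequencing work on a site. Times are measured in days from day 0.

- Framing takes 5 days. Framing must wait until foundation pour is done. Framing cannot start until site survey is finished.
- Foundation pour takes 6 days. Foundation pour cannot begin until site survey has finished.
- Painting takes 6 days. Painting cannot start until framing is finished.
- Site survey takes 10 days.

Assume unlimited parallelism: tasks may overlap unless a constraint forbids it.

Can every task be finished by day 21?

No

Nothing blocks site survey, so it runs from day 0 to day 10.
After site survey (finishes day 10), foundation pour can start at day 10 and finishes at day 16.
Framing needs all of foundation pour (finishes day 16); site survey (finishes day 10). That puts its earliest start at day 16; it finishes at 16 + 5 = day 21.
Painting waits on framing (finishes day 21), so it starts at day 21 and finishes at 21 + 6 = day 27.
The earliest everything can be done is day 27, which is after the deadline of 21, so it is not possible.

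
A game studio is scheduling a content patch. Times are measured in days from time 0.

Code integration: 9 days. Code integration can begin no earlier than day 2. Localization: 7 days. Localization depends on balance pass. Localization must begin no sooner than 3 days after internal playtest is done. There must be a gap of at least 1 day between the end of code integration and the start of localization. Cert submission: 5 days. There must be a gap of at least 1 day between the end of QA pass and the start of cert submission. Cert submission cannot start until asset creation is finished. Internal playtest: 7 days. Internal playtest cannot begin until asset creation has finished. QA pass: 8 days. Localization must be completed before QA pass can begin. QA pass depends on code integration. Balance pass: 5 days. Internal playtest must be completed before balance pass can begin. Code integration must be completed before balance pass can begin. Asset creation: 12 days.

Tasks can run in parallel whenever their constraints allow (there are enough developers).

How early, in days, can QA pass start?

31

Code integration cannot begin until its own release at day 2. It runs from day 2 to 2 + 9 = day 11.
Asset creation has no prerequisites, so it starts at day 0 and finishes at day 12.
Internal playtest waits on asset creation (finishes day 12), so it starts at day 12 and finishes at 12 + 7 = day 19.
Balance pass has to wait for internal playtest (finishes day 19); code integration (finishes day 11). The latest of these is day 19, so balance pass runs day 19 to 19 + 5 = day 24.
For localization: balance pass (finishes day 24); internal playtest (finishes day 19, plus 3-day gap → day 22); code integration (finishes day 11, plus 1-day gap → day 12). Taking the maximum gives a start of day 24, and it finishes at 24 + 7 = day 31.
QA pass waits on localization (finishes day 31); code integration (finishes day 11). The latest of these is day 31, which is the earliest QA pass can start.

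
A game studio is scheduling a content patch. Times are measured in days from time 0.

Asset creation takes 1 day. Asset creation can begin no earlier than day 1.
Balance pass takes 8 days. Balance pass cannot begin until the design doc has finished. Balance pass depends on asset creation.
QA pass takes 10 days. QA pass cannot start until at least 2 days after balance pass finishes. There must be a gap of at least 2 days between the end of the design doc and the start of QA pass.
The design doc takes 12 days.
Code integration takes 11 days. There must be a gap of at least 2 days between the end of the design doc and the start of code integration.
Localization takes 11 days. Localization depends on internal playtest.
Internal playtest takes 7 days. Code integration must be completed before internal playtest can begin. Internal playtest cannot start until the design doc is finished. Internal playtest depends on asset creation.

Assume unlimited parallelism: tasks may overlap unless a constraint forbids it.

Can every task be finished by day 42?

No

Asset creation cannot begin until its own release at day 1. It runs from day 1 to 1 + 1 = day 2.
The design doc can start immediately at day 0; it finishes at day 12.
Balance pass needs all of the design doc (finishes day 12); asset creation (finishes day 2). That puts its earliest start at day 12; it finishes at 12 + 8 = day 20.
QA pass needs all of balance pass (finishes day 20, plus 2-day gap → day 22); the design doc (finishes day 12, plus 2-day gap → day 14). That puts its earliest start at day 22; it finishes at 22 + 10 = day 32.
Code integration waits on the design doc (finishes day 12, plus 2-day gap → day 14), so it starts at day 14 and finishes at 14 + 11 = day 25.
Internal playtest cannot start until code integration (finishes day 25); the design doc (finishes day 12); asset creation (finishes day 2). The controlling bound is day 25, so internal playtest finishes at 25 + 7 = day 32.
After internal playtest (finishes day 32), localization can start at day 32 and finishes at day 43.
The earliest everything can be done is day 43, which is after the deadline of 42, so it is not possible.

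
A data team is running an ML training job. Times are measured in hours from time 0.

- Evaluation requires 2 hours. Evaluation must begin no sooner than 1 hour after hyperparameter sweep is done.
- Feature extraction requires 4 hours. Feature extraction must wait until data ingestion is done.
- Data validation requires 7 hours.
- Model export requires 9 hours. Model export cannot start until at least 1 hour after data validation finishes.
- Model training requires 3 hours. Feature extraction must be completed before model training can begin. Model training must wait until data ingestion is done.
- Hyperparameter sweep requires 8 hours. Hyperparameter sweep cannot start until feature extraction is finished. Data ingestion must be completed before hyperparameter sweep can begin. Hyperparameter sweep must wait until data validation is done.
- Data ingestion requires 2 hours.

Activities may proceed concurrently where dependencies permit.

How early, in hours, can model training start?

6

Nothing blocks data ingestion, so it runs from hour 0 to hour 2.
After data ingestion (finishes hour 2), feature extraction can start at hour 2 and finishes at hour 6.
Model training waits on feature extraction (finishes hour 6); data ingestion (finishes hour 2). The latest of these is hour 6, which is the earliest model training can start.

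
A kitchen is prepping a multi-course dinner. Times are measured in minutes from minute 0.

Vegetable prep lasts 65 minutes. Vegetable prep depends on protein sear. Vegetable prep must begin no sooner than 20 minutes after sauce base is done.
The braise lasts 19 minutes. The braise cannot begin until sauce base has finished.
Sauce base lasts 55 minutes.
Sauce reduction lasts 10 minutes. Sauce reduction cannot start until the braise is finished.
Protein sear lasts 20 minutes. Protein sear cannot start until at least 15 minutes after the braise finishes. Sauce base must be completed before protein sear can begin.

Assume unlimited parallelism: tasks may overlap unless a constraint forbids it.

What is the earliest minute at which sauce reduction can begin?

74

Sauce base can start immediately at minute 0; it finishes at minute 55.
After sauce base (finishes minute 55), the braise can start at minute 55 and finishes at minute 74.
Sauce reduction waits on the braise (finishes minute 74), so the earliest it can start is minute 74.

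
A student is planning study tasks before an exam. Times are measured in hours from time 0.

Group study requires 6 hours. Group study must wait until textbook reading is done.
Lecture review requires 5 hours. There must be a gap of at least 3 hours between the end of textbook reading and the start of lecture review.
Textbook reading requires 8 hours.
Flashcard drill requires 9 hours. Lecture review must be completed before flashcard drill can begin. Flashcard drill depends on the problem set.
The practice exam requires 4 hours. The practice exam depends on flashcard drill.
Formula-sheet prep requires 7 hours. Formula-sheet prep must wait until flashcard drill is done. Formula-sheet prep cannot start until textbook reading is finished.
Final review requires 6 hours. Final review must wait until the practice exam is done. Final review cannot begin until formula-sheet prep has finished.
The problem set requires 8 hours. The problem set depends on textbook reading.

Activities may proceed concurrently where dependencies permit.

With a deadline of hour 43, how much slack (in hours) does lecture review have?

Textbook reading has no prerequisites, so it starts at hour 0 and finishes at hour 8.
After textbook reading (finishes hour 8, plus 3-hour gap → hour 11), lecture review can start at hour 11 and finishes at hour 16.

Working backward from the deadline:
Nothing follows final review; the deadline of hour 43 is its only limit. It must start by 43 − 6 = hour 37.
The practice exam has to be done before final review (must start by hour 37). That means finishing by hour 37, i.e. starting by 37 − 4 = hour 33.
Since final review (must start by hour 37) depends on it, formula-sheet prep must finish by hour 37. Backing off its 7-hour duration gives a latest start of hour 30.
Flashcard drill must finish in time for the practice exam (must start by hour 33); formula-sheet prep (must start by hour 30). The tightest is hour 30, so flashcard drill must start by 30 − 9 = hour 21.
Lecture review has to be done before flashcard drill (must start by hour 21). That means finishing by hour 21, i.e. starting by 21 − 5 = hour 16.
So lecture review can start as early as hour 11 and as late as hour 16, giving 16 − 11 = 5 hours of slack.

5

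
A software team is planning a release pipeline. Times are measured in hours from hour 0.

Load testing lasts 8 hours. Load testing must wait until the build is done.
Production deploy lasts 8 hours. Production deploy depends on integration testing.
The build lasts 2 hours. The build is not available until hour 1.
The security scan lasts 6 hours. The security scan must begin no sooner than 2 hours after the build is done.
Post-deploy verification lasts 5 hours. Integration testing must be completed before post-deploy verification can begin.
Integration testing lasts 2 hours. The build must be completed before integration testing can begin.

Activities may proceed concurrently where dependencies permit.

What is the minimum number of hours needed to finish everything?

13

After its own release at hour 1, the build can start at hour 1 and finishes at hour 3.
Load testing waits on the build (finishes hour 3), so it starts at hour 3 and finishes at 3 + 8 = hour 11.
The security scan cannot begin until the build (finishes hour 3, plus 2-hour gap → hour 5). It runs from hour 5 to 5 + 6 = hour 11.
After the build (finishes hour 3), integration testing can start at hour 3 and finishes at hour 5.
Post-deploy verification waits on integration testing (finishes hour 5), so it starts at hour 5 and finishes at 5 + 5 = hour 10.
After integration testing (finishes hour 5), production deploy can start at hour 5 and finishes at hour 13.
All tasks are finished once the last one completes. Finish times: The build at 3, Integration testing at 5, The security scan at 11, Load testing at 11, Production deploy at 13, Post-deploy verification at 10. The latest is hour 13.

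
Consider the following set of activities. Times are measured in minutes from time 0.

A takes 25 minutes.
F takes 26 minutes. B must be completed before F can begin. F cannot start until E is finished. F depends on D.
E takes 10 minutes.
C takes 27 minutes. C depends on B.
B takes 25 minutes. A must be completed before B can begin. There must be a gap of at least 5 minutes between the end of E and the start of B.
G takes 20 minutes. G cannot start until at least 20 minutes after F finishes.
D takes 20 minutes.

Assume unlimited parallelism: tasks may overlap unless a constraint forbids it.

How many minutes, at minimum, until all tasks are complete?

E has no prerequisites, so it starts at minute 0 and finishes at minute 10.
D can start immediately at minute 0; it finishes at minute 20.
A can start immediately at minute 0; it finishes at minute 25.
B cannot start until A (finishes minute 25); E (finishes minute 10, plus 5-minute gap → minute 15). The controlling bound is minute 25, so B finishes at 25 + 25 = minute 50.
For F: B (finishes minute 50); E (finishes minute 10); D (finishes minute 20). Taking the maximum gives a start of minute 50, and it finishes at 50 + 26 = minute 76.
After F (finishes minute 76, plus 20-minute gap → minute 96), G can start at minute 96 and finishes at minute 116.
C waits on B (finishes minute 50), so it starts at minute 50 and finishes at 50 + 27 = minute 77.
All tasks are finished once the last one completes. Finish times: A at 25, B at 50, C at 77, D at 20, E at 10, F at 76, G at 116. The latest is minute 116.

116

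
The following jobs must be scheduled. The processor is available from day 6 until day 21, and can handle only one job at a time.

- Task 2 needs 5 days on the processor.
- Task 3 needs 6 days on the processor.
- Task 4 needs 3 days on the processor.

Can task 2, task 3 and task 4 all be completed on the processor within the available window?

Yes

The processor window is 21 − 6 = 15 days.
Running back to back, the jobs need 5 + 6 + 3 = 14 days on the processor.
Since 14 ≤ 15, they fit within the window.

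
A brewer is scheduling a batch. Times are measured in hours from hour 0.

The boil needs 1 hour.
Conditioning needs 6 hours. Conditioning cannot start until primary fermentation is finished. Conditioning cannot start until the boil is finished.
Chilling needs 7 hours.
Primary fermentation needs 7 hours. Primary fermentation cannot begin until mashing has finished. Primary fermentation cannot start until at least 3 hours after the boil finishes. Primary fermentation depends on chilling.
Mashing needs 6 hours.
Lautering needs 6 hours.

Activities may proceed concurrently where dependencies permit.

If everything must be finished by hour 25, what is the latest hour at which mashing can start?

Conditioning has no dependents, so it just needs to finish by hour 25. Starting by 25 − 6 = hour 19 achieves that.
Primary fermentation must finish before conditioning (must start by hour 19). With a 7-hour duration, primary fermentation must start by 19 − 7 = hour 12.
Mashing has to be done before primary fermentation (must start by hour 12). That means finishing by hour 12, i.e. starting by 12 − 6 = hour 6.

6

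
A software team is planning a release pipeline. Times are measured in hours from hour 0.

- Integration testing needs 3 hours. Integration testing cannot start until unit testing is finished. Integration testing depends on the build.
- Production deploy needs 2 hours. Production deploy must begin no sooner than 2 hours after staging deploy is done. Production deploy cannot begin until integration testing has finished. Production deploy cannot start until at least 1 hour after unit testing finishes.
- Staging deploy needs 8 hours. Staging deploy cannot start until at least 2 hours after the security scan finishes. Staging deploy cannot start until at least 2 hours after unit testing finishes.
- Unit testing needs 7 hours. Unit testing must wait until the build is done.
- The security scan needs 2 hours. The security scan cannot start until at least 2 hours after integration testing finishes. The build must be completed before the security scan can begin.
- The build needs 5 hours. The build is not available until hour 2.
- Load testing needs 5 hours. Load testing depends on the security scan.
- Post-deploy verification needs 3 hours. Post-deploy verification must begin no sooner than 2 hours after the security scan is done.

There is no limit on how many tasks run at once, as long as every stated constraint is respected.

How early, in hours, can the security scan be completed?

The build waits on its own release at hour 2, so it starts at hour 2 and finishes at 2 + 5 = hour 7.
After the build (finishes hour 7), unit testing can start at hour 7 and finishes at hour 14.
Integration testing cannot start until unit testing (finishes hour 14); the build (finishes hour 7). The controlling bound is hour 14, so integration testing finishes at 14 + 3 = hour 17.
The security scan needs all of integration testing (finishes hour 17, plus 2-hour gap → hour 19); the build (finishes hour 7). That puts its earliest start at hour 19; it finishes at 19 + 2 = hour 21.

21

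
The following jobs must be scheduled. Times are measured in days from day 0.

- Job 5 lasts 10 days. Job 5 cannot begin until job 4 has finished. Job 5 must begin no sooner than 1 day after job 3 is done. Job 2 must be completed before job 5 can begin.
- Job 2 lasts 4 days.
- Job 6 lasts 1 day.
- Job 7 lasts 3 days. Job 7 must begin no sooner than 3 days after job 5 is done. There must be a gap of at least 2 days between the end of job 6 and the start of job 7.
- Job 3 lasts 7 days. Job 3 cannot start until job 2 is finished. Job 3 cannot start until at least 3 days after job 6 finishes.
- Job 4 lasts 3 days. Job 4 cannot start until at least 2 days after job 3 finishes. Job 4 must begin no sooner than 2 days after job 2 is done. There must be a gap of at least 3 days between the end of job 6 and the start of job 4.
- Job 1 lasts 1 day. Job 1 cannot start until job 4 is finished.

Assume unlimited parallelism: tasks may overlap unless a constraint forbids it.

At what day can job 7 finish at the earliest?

Job 6 has no prerequisites, so it starts at day 0 and finishes at day 1.
Nothing blocks job 2, so it runs from day 0 to day 4.
Job 3 cannot start until job 2 (finishes day 4); job 6 (finishes day 1, plus 3-day gap → day 4). The controlling bound is day 4, so job 3 finishes at 4 + 7 = day 11.
Job 4 has to wait for job 3 (finishes day 11, plus 2-day gap → day 13); job 2 (finishes day 4, plus 2-day gap → day 6); job 6 (finishes day 1, plus 3-day gap → day 4). The latest of these is day 13, so job 4 runs day 13 to 13 + 3 = day 16.
Job 5 needs all of job 4 (finishes day 16); job 3 (finishes day 11, plus 1-day gap → day 12); job 2 (finishes day 4). That puts its earliest start at day 16; it finishes at 16 + 10 = day 26.
Job 7 needs all of job 5 (finishes day 26, plus 3-day gap → day 29); job 6 (finishes day 1, plus 2-day gap → day 3). That puts its earliest start at day 29; it finishes at 29 + 3 = day 32.

32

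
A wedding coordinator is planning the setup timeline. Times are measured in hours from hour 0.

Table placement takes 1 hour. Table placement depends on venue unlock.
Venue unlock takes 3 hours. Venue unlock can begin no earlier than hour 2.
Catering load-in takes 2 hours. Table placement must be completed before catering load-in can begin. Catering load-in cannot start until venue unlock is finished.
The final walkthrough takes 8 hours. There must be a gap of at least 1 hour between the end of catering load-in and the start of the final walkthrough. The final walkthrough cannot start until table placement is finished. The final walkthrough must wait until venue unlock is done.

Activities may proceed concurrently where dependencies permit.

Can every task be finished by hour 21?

Yes

After its own release at hour 2, venue unlock can start at hour 2 and finishes at hour 5.
Table placement waits on venue unlock (finishes hour 5), so it starts at hour 5 and finishes at 5 + 1 = hour 6.
For catering load-in: table placement (finishes hour 6); venue unlock (finishes hour 5). Taking the maximum gives a start of hour 6, and it finishes at 6 + 2 = hour 8.
The final walkthrough has to wait for catering load-in (finishes hour 8, plus 1-hour gap → hour 9); table placement (finishes hour 6); venue unlock (finishes hour 5). The latest of these is hour 9, so the final walkthrough runs hour 9 to 9 + 8 = hour 17.
Every task is finished by hour 17, which is no later than the deadline of 21, so the schedule is feasible.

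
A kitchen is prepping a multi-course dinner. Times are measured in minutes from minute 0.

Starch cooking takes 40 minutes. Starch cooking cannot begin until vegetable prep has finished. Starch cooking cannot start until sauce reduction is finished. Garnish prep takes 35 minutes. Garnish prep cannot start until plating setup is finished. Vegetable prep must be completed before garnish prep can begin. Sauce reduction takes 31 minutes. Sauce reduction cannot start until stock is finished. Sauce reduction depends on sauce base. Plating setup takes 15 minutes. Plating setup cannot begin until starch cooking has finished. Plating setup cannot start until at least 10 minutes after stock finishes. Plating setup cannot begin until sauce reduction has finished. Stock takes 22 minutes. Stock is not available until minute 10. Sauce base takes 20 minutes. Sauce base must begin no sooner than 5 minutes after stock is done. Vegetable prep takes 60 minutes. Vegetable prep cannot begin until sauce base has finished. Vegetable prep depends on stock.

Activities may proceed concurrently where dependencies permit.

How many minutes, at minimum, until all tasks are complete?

207

After its own release at minute 10, stock can start at minute 10 and finishes at minute 32.
After stock (finishes minute 32, plus 5-minute gap → minute 37), sauce base can start at minute 37 and finishes at minute 57.
Sauce reduction has to wait for stock (finishes minute 32); sauce base (finishes minute 57). The latest of these is minute 57, so sauce reduction runs minute 57 to 57 + 31 = minute 88.
Vegetable prep has to wait for sauce base (finishes minute 57); stock (finishes minute 32). The latest of these is minute 57, so vegetable prep runs minute 57 to 57 + 60 = minute 117.
Starch cooking has to wait for vegetable prep (finishes minute 117); sauce reduction (finishes minute 88). The latest of these is minute 117, so starch cooking runs minute 117 to 117 + 40 = minute 157.
Plating setup needs all of starch cooking (finishes minute 157); stock (finishes minute 32, plus 10-minute gap → minute 42); sauce reduction (finishes minute 88). That puts its earliest start at minute 157; it finishes at 157 + 15 = minute 172.
Garnish prep needs all of plating setup (finishes minute 172); vegetable prep (finishes minute 117). That puts its earliest start at minute 172; it finishes at 172 + 35 = minute 207.
All tasks are finished once the last one completes. Finish times: Stock at 32, Sauce base at 57, Vegetable prep at 117, Sauce reduction at 88, Starch cooking at 157, Plating setup at 172, Garnish prep at 207. The latest is minute 207.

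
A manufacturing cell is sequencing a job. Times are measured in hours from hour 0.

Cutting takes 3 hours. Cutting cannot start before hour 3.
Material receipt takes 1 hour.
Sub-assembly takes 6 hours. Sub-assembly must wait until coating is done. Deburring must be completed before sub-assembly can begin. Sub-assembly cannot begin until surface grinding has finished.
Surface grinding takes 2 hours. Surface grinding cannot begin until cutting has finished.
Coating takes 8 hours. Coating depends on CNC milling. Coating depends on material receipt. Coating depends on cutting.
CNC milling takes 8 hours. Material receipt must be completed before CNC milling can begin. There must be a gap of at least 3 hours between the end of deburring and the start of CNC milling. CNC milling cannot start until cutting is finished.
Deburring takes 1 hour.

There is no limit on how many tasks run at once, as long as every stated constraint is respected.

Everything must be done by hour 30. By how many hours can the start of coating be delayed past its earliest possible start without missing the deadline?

Nothing blocks deburring, so it runs from hour 0 to hour 1.
Cutting waits on its own release at hour 3, so it starts at hour 3 and finishes at 3 + 3 = hour 6.
Nothing blocks material receipt, so it runs from hour 0 to hour 1.
For CNC milling: material receipt (finishes hour 1); deburring (finishes hour 1, plus 3-hour gap → hour 4); cutting (finishes hour 6). Taking the maximum gives a start of hour 6, and it finishes at 6 + 8 = hour 14.
For coating: CNC milling (finishes hour 14); material receipt (finishes hour 1); cutting (finishes hour 6). Taking the maximum gives a start of hour 14, and it finishes at 14 + 8 = hour 22.

Working backward from the deadline:
Nothing follows sub-assembly; the deadline of hour 30 is its only limit. It must start by 30 − 6 = hour 24.
Coating must finish before sub-assembly (must start by hour 24). With an 8-hour duration, coating must start by 24 − 8 = hour 16.
So coating can start as early as hour 14 and as late as hour 16, giving 16 − 14 = 2 hours of slack.

2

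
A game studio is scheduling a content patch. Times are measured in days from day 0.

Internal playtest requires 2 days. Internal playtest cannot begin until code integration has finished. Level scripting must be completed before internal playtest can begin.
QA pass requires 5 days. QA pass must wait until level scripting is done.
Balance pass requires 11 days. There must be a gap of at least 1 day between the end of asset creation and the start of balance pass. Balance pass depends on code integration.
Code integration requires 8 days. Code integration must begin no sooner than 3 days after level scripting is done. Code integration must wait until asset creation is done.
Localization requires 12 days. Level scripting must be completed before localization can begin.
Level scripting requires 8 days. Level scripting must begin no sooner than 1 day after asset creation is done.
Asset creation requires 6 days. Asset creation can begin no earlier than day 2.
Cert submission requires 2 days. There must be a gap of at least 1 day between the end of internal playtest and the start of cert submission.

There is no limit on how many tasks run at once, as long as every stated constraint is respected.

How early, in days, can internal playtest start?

28

Asset creation waits on its own release at day 2, so it starts at day 2 and finishes at 2 + 6 = day 8.
Level scripting cannot begin until asset creation (finishes day 8, plus 1-day gap → day 9). It runs from day 9 to 9 + 8 = day 17.
Code integration cannot start until level scripting (finishes day 17, plus 3-day gap → day 20); asset creation (finishes day 8). The controlling bound is day 20, so code integration finishes at 20 + 8 = day 28.
Internal playtest waits on code integration (finishes day 28); level scripting (finishes day 17). The latest of these is day 28, which is the earliest internal playtest can start.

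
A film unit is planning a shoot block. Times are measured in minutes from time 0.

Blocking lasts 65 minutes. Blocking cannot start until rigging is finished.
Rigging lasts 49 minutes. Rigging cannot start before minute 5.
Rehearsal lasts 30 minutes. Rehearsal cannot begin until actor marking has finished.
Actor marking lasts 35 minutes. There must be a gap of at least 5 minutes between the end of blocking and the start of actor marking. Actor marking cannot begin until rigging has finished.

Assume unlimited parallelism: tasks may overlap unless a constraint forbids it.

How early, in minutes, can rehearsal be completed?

189

Rigging cannot begin until its own release at minute 5. It runs from minute 5 to 5 + 49 = minute 54.
After rigging (finishes minute 54), blocking can start at minute 54 and finishes at minute 119.
For actor marking: blocking (finishes minute 119, plus 5-minute gap → minute 124); rigging (finishes minute 54). Taking the maximum gives a start of minute 124, and it finishes at 124 + 35 = minute 159.
After actor marking (finishes minute 159), rehearsal can start at minute 159 and finishes at minute 189.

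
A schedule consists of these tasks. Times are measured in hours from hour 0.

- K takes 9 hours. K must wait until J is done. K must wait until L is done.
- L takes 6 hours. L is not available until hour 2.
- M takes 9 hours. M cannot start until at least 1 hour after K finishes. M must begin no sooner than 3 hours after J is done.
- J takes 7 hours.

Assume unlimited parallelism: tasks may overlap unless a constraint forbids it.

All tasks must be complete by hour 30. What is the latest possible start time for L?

To finish by hour 30, M (duration 9) must start no later than hour 21.
K has to be done before M (must start by hour 21, minus 1-hour gap → hour 20). That means finishing by hour 20, i.e. starting by 20 − 9 = hour 11.
L feeds into K (must start by hour 11); so L must finish by hour 11 and therefore start by hour 5.

5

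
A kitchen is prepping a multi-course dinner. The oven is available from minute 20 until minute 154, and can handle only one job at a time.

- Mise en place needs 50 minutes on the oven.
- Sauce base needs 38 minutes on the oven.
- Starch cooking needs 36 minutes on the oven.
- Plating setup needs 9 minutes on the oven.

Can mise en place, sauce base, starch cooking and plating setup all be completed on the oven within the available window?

The oven window is 154 − 20 = 134 minutes.
Running back to back, the jobs need 50 + 38 + 36 + 9 = 133 minutes on the oven.
Since 133 ≤ 134, they fit within the window.

Yes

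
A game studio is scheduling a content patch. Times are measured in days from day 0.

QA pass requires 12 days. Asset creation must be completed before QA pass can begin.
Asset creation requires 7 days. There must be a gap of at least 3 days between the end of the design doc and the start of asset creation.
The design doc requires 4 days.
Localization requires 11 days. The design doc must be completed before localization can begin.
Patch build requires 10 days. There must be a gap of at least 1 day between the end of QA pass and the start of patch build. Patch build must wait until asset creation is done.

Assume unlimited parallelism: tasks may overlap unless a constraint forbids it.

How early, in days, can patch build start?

The design doc has no prerequisites, so it starts at day 0 and finishes at day 4.
Asset creation waits on the design doc (finishes day 4, plus 3-day gap → day 7), so it starts at day 7 and finishes at 7 + 7 = day 14.
QA pass waits on asset creation (finishes day 14), so it starts at day 14 and finishes at 14 + 12 = day 26.
Patch build waits on QA pass (finishes day 26, plus 1-day gap → day 27); asset creation (finishes day 14). The latest of these is day 27, which is the earliest patch build can start.

27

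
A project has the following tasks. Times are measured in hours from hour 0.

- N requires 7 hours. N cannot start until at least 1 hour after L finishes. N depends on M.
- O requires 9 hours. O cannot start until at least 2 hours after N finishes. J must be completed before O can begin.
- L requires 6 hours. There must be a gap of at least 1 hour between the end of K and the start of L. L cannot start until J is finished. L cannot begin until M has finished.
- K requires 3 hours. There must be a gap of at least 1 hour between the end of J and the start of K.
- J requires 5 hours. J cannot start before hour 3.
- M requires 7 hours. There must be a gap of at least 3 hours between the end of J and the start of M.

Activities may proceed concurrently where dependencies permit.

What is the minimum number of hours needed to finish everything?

J waits on its own release at hour 3, so it starts at hour 3 and finishes at 3 + 5 = hour 8.
M cannot begin until J (finishes hour 8, plus 3-hour gap → hour 11). It runs from hour 11 to 11 + 7 = hour 18.
K cannot begin until J (finishes hour 8, plus 1-hour gap → hour 9). It runs from hour 9 to 9 + 3 = hour 12.
L cannot start until K (finishes hour 12, plus 1-hour gap → hour 13); J (finishes hour 8); M (finishes hour 18). The controlling bound is hour 18, so L finishes at 18 + 6 = hour 24.
N cannot start until L (finishes hour 24, plus 1-hour gap → hour 25); M (finishes hour 18). The controlling bound is hour 25, so N finishes at 25 + 7 = hour 32.
O needs all of N (finishes hour 32, plus 2-hour gap → hour 34); J (finishes hour 8). That puts its earliest start at hour 34; it finishes at 34 + 9 = hour 43.
All tasks are finished once the last one completes. Finish times: J at 8, K at 12, L at 24, M at 18, N at 32, O at 43. The latest is hour 43.

43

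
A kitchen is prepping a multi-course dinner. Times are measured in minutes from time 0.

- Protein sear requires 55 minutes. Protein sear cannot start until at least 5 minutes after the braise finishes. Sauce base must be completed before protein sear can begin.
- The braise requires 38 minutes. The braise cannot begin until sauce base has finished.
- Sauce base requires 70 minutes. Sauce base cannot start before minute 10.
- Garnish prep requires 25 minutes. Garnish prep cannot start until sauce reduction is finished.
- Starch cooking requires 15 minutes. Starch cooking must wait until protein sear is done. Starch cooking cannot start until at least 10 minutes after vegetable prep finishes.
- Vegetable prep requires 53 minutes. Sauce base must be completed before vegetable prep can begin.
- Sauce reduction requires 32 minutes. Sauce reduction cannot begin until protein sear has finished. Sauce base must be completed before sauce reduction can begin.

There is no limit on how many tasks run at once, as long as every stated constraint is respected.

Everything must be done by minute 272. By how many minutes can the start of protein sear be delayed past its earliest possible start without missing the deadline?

Sauce base waits on its own release at minute 10, so it starts at minute 10 and finishes at 10 + 70 = minute 80.
After sauce base (finishes minute 80), the braise can start at minute 80 and finishes at minute 118.
For protein sear: the braise (finishes minute 118, plus 5-minute gap → minute 123); sauce base (finishes minute 80). Taking the maximum gives a start of minute 123, and it finishes at 123 + 55 = minute 178.

Working backward from the deadline:
To finish by minute 272, garnish prep (duration 25) must start no later than minute 247.
Since garnish prep (must start by minute 247) depends on it, sauce reduction must finish by minute 247. Backing off its 32-minute duration gives a latest start of minute 215.
Nothing follows starch cooking; the deadline of minute 272 is its only limit. It must start by 272 − 15 = minute 257.
Protein sear has several dependents: sauce reduction (must start by minute 215); starch cooking (must start by minute 257). The earliest of those limits is minute 215, so protein sear must start by 215 − 55 = minute 160.
So protein sear can start as early as minute 123 and as late as minute 160, giving 160 − 123 = 37 minutes of slack.

37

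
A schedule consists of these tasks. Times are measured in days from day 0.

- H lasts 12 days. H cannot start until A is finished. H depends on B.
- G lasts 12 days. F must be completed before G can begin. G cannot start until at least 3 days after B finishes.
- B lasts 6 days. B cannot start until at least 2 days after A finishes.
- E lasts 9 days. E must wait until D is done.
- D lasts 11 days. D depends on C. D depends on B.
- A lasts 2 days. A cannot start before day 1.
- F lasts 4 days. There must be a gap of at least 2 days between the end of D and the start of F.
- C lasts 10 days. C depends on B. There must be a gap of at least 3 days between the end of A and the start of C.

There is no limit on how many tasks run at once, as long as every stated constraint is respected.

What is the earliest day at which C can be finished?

21

After its own release at day 1, A can start at day 1 and finishes at day 3.
After A (finishes day 3, plus 2-day gap → day 5), B can start at day 5 and finishes at day 11.
For C: B (finishes day 11); A (finishes day 3, plus 3-day gap → day 6). Taking the maximum gives a start of day 11, and it finishes at 11 + 10 = day 21.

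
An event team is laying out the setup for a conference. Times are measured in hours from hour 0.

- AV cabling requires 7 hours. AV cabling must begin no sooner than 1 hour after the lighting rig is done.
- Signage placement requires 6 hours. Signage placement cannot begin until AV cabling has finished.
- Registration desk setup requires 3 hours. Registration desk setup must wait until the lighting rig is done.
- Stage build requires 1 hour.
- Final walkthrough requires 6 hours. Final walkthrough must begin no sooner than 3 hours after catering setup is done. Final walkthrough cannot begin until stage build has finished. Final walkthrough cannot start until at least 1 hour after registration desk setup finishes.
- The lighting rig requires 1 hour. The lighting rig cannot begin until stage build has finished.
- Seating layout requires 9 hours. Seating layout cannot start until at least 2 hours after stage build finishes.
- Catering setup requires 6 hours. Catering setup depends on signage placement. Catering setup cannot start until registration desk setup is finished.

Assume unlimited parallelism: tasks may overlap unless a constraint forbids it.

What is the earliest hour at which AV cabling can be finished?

Stage build has no prerequisites, so it starts at hour 0 and finishes at hour 1.
The lighting rig cannot begin until stage build (finishes hour 1). It runs from hour 1 to 1 + 1 = hour 2.
After the lighting rig (finishes hour 2, plus 1-hour gap → hour 3), AV cabling can start at hour 3 and finishes at hour 10.

10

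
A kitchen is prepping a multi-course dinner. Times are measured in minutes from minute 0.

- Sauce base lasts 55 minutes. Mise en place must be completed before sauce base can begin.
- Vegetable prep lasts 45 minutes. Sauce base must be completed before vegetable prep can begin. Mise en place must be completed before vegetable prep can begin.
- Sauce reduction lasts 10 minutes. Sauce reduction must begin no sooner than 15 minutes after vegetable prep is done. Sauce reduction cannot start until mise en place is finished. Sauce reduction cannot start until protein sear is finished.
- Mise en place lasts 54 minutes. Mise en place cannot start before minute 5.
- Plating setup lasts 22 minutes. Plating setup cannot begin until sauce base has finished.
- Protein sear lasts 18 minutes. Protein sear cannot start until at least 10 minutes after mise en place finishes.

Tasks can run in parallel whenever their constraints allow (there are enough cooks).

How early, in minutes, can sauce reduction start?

174

Mise en place cannot begin until its own release at minute 5. It runs from minute 5 to 5 + 54 = minute 59.
After mise en place (finishes minute 59, plus 10-minute gap → minute 69), protein sear can start at minute 69 and finishes at minute 87.
Sauce base cannot begin until mise en place (finishes minute 59). It runs from minute 59 to 59 + 55 = minute 114.
Vegetable prep cannot start until sauce base (finishes minute 114); mise en place (finishes minute 59). The controlling bound is minute 114, so vegetable prep finishes at 114 + 45 = minute 159.
Sauce reduction waits on vegetable prep (finishes minute 159, plus 15-minute gap → minute 174); mise en place (finishes minute 59); protein sear (finishes minute 87). The latest of these is minute 174, which is the earliest sauce reduction can start.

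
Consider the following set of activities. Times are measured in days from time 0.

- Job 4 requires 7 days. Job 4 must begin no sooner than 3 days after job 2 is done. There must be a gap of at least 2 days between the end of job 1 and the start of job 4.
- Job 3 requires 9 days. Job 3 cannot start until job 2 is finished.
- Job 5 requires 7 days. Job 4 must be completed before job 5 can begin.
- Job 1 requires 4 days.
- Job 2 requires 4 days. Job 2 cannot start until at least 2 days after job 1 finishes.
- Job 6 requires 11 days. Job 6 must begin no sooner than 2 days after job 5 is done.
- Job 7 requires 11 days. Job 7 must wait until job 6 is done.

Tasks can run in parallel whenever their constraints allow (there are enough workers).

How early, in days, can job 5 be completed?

Job 1 has no prerequisites, so it starts at day 0 and finishes at day 4.
Job 2 waits on job 1 (finishes day 4, plus 2-day gap → day 6), so it starts at day 6 and finishes at 6 + 4 = day 10.
For job 4: job 2 (finishes day 10, plus 3-day gap → day 13); job 1 (finishes day 4, plus 2-day gap → day 6). Taking the maximum gives a start of day 13, and it finishes at 13 + 7 = day 20.
Job 5 cannot begin until job 4 (finishes day 20). It runs from day 20 to 20 + 7 = day 27.

27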